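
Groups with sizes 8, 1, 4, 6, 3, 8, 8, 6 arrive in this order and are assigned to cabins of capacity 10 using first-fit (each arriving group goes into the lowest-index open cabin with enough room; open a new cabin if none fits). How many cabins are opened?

5

  8 → cabin 1 (new)  [load 8/10]
  1 → cabin 1  [load 9/10]
  4 → cabin 2 (new)  [load 4/10]
  6 → cabin 2  [load 10/10]
  3 → cabin 3 (new)  [load 3/10]
  8 → cabin 4 (new)  [load 8/10]
  8 → cabin 5 (new)  [load 8/10]
  6 → cabin 3  [load 9/10]
5 cabins opened.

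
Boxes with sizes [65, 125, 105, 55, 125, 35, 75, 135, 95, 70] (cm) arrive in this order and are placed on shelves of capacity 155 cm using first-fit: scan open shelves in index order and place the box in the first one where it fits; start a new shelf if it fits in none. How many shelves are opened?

7

  65 → shelf 1 (new)  [load 65/155]
  125 → shelf 2 (new)  [load 125/155]
  105 → shelf 3 (new)  [load 105/155]
  55 → shelf 1  [load 120/155]
  125 → shelf 4 (new)  [load 125/155]
  35 → shelf 1  [load 155/155]
  75 → shelf 5 (new)  [load 75/155]
  135 → shelf 6 (new)  [load 135/155]
  95 → shelf 7 (new)  [load 95/155]
  70 → shelf 5  [load 145/155]
7 shelves opened.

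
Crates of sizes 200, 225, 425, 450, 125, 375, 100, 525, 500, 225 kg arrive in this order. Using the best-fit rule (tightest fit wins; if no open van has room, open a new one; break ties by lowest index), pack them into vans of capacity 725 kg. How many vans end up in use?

6

  200 → van 1 (new)  [load 200/725]
  225 → van 1  [load 425/725]
  425 → van 2 (new)  [load 425/725]
  450 → van 3 (new)  [load 450/725]
  125 → van 3  [load 575/725]
  375 → van 4 (new)  [load 375/725]
  100 → van 3  [load 675/725]
  525 → van 5 (new)  [load 525/725]
  500 → van 6 (new)  [load 500/725]
  225 → van 6  [load 725/725]
6 vans opened.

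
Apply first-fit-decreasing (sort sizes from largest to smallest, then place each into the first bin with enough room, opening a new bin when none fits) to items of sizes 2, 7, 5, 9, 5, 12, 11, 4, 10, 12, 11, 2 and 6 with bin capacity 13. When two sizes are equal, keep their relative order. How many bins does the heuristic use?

8

Sorted descending: 12, 12, 11, 11, 10, 9, 7, 6, 5, 5, 4, 2, 2.
  12 → bin 1 (new)  [load 12/13]
  12 → bin 2 (new)  [load 12/13]
  11 → bin 3 (new)  [load 11/13]
  11 → bin 4 (new)  [load 11/13]
  10 → bin 5 (new)  [load 10/13]
  9 → bin 6 (new)  [load 9/13]
  7 → bin 7 (new)  [load 7/13]
  6 → bin 7  [load 13/13]
  5 → bin 8 (new)  [load 5/13]
  5 → bin 8  [load 10/13]
  4 → bin 6  [load 13/13]
  2 → bin 3  [load 13/13]
  2 → bin 4  [load 13/13]
8 bins opened.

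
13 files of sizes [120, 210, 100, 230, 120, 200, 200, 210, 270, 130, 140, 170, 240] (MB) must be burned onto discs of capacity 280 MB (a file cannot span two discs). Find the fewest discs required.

Total = 270 + 240 + 230 + 210 + 210 + 200 + 200 + 170 + 140 + 130 + 120 + 120 + 100 = 2340 MB.
Lower bound: ⌈2340/280⌉ = 9 discs.
A packing using 10 discs:
  disc 1: 270 = 270
  disc 2: 240 = 240
  disc 3: 230 = 230
  disc 4: 210 = 210
  disc 5: 210 = 210
  disc 6: 200 = 200
  disc 7: 200 = 200
  disc 8: 170 + 100 = 270
  disc 9: 140 + 130 = 270
  disc 10: 120 + 120 = 240
No arrangement into 9 discs stays within capacity, so 10 is optimal.

10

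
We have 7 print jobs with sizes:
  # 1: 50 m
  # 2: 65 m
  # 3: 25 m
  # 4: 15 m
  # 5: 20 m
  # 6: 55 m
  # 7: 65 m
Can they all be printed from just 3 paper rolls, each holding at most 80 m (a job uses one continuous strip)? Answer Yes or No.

Total = 295 m; ⌈295/80⌉ = 4.
At least 4 paper rolls are required, but only 3 are allowed.

No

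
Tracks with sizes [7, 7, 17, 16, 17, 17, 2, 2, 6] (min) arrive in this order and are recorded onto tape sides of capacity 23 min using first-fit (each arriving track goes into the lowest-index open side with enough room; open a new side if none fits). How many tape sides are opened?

  7 → side 1 (new)  [load 7/23]
  7 → side 1  [load 14/23]
  17 → side 2 (new)  [load 17/23]
  16 → side 3 (new)  [load 16/23]
  17 → side 4 (new)  [load 17/23]
  17 → side 5 (new)  [load 17/23]
  2 → side 1  [load 16/23]
  2 → side 1  [load 18/23]
  6 → side 2  [load 23/23]
5 tape sides opened.

5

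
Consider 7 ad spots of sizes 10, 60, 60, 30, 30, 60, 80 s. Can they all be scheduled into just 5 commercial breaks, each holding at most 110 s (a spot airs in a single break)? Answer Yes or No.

A valid assignment using 4 commercial breaks:
  break 1: 80 + 30 = 110
  break 2: 60 + 30 + 10 = 100
  break 3: 60 = 60
  break 4: 60 = 60
That uses only 4 ≤ 5, so 5 commercial breaks are enough.

Yes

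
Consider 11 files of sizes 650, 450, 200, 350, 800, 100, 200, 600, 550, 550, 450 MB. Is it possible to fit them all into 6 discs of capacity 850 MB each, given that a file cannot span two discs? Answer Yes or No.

No

Total = 4900 MB; ⌈4900/850⌉ = 6.
7 files each exceed half the capacity and cannot share a disc, forcing at least 7 discs.
At least 7 discs are required, but only 6 are allowed.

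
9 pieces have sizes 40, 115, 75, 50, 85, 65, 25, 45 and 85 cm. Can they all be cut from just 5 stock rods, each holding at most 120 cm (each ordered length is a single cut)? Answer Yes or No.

Total = 585 cm; ⌈585/120⌉ = 5.
The bound of 5 does not rule out 5, but exhaustive search shows no assignment into 5 stock rods of capacity 120 cm exists — the minimum is 6.

No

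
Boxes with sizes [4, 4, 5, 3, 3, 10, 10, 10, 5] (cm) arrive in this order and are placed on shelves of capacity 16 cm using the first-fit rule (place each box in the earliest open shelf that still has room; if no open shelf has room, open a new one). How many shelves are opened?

4

  4 → shelf 1 (new)  [load 4/16]
  4 → shelf 1  [load 8/16]
  5 → shelf 1  [load 13/16]
  3 → shelf 1  [load 16/16]
  3 → shelf 2 (new)  [load 3/16]
  10 → shelf 2  [load 13/16]
  10 → shelf 3 (new)  [load 10/16]
  10 → shelf 4 (new)  [load 10/16]
  5 → shelf 3  [load 15/16]
4 shelves opened.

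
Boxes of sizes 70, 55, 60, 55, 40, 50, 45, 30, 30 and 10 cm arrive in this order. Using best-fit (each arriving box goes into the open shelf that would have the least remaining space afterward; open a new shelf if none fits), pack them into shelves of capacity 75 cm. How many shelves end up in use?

7

  70 → shelf 1 (new)  [load 70/75]
  55 → shelf 2 (new)  [load 55/75]
  60 → shelf 3 (new)  [load 60/75]
  55 → shelf 4 (new)  [load 55/75]
  40 → shelf 5 (new)  [load 40/75]
  50 → shelf 6 (new)  [load 50/75]
  45 → shelf 7 (new)  [load 45/75]
  30 → shelf 7  [load 75/75]
  30 → shelf 5  [load 70/75]
  10 → shelf 3  [load 70/75]
7 shelves opened.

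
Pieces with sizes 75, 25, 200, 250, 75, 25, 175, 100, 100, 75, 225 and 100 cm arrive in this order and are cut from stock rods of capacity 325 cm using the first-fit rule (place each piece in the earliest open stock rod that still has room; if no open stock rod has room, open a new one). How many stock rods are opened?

  75 → stock rod 1 (new)  [load 75/325]
  25 → stock rod 1  [load 100/325]
  200 → stock rod 1  [load 300/325]
  250 → stock rod 2 (new)  [load 250/325]
  75 → stock rod 2  [load 325/325]
  25 → stock rod 1  [load 325/325]
  175 → stock rod 3 (new)  [load 175/325]
  100 → stock rod 3  [load 275/325]
  100 → stock rod 4 (new)  [load 100/325]
  75 → stock rod 4  [load 175/325]
  225 → stock rod 5 (new)  [load 225/325]
  100 → stock rod 4  [load 275/325]
5 stock rods opened.

5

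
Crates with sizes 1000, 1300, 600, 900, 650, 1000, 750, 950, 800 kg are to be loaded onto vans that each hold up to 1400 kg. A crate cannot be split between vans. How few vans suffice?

Total = 1300 + 1000 + 1000 + 950 + 900 + 800 + 750 + 650 + 600 = 7950 kg.
Lower bound: ⌈7950/1400⌉ = 6 vans.
Also, 7 crates each exceed 700 kg, and no two of those can share a van, so at least 7 vans are needed.
A packing using 7 vans:
  van 1: 1300 = 1300
  van 2: 1000 = 1000
  van 3: 1000 = 1000
  van 4: 950 = 950
  van 5: 900 = 900
  van 6: 800 + 600 = 1400
  van 7: 750 + 650 = 1400
This matches the lower bound, so 7 is optimal.

7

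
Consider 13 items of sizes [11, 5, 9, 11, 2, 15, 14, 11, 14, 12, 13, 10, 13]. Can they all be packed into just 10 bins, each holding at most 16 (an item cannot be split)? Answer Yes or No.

Total = 140; ⌈140/16⌉ = 9.
11 items each exceed half the capacity and cannot share a bin, forcing at least 11 bins.
At least 11 bins are required, but only 10 are allowed.

No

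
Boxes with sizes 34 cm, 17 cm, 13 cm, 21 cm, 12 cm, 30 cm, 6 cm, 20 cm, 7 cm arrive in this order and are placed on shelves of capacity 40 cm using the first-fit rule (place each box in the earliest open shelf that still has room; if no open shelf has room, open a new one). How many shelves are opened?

5

  34 → shelf 1 (new)  [load 34/40]
  17 → shelf 2 (new)  [load 17/40]
  13 → shelf 2  [load 30/40]
  21 → shelf 3 (new)  [load 21/40]
  12 → shelf 3  [load 33/40]
  30 → shelf 4 (new)  [load 30/40]
  6 → shelf 1  [load 40/40]
  20 → shelf 5 (new)  [load 20/40]
  7 → shelf 2  [load 37/40]
5 shelves opened.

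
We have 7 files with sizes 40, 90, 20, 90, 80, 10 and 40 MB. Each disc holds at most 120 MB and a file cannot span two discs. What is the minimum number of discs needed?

Total = 90 + 90 + 80 + 40 + 40 + 20 + 10 = 370 MB.
Lower bound: ⌈370/120⌉ = 4 discs.
A packing using 4 discs:
  disc 1: 90 + 20 + 10 = 120
  disc 2: 90 = 90
  disc 3: 80 + 40 = 120
  disc 4: 40 = 40
This matches the lower bound, so 4 is optimal.

4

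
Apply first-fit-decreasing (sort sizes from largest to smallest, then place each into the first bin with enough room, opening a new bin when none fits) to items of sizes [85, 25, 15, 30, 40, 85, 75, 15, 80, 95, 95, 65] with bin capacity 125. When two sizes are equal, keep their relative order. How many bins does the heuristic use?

Sorted descending: 95, 95, 85, 85, 80, 75, 65, 40, 30, 25, 15, 15.
  95 → bin 1 (new)  [load 95/125]
  95 → bin 2 (new)  [load 95/125]
  85 → bin 3 (new)  [load 85/125]
  85 → bin 4 (new)  [load 85/125]
  80 → bin 5 (new)  [load 80/125]
  75 → bin 6 (new)  [load 75/125]
  65 → bin 7 (new)  [load 65/125]
  40 → bin 3  [load 125/125]
  30 → bin 1  [load 125/125]
  25 → bin 2  [load 120/125]
  15 → bin 4  [load 100/125]
  15 → bin 4  [load 115/125]
7 bins opened.

7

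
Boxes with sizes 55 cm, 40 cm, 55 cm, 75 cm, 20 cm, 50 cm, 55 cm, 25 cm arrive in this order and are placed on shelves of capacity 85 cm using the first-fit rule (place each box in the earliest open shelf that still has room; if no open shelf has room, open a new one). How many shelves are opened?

6

  55 → shelf 1 (new)  [load 55/85]
  40 → shelf 2 (new)  [load 40/85]
  55 → shelf 3 (new)  [load 55/85]
  75 → shelf 4 (new)  [load 75/85]
  20 → shelf 1  [load 75/85]
  50 → shelf 5 (new)  [load 50/85]
  55 → shelf 6 (new)  [load 55/85]
  25 → shelf 2  [load 65/85]
6 shelves opened.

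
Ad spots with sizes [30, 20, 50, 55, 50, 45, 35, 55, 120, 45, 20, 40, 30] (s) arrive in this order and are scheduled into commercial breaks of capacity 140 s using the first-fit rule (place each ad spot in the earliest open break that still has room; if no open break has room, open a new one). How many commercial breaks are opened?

5

  30 → break 1 (new)  [load 30/140]
  20 → break 1  [load 50/140]
  50 → break 1  [load 100/140]
  55 → break 2 (new)  [load 55/140]
  50 → break 2  [load 105/140]
  45 → break 3 (new)  [load 45/140]
  35 → break 1  [load 135/140]
  55 → break 3  [load 100/140]
  120 → break 4 (new)  [load 120/140]
  45 → break 5 (new)  [load 45/140]
  20 → break 2  [load 125/140]
  40 → break 3  [load 140/140]
  30 → break 5  [load 75/140]
5 commercial breaks opened.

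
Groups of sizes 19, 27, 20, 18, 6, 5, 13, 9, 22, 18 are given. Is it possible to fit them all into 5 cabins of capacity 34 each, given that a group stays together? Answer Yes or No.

Total = 157; ⌈157/34⌉ = 5.
6 groups each exceed half the capacity and cannot share a cabin, forcing at least 6 cabins.
At least 6 cabins are required, but only 5 are allowed.

No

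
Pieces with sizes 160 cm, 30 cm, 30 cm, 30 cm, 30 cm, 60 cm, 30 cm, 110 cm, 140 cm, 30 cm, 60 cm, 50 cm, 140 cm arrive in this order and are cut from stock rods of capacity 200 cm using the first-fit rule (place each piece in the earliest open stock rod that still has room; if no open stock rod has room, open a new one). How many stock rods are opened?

  160 → stock rod 1 (new)  [load 160/200]
  30 → stock rod 1  [load 190/200]
  30 → stock rod 2 (new)  [load 30/200]
  30 → stock rod 2  [load 60/200]
  30 → stock rod 2  [load 90/200]
  60 → stock rod 2  [load 150/200]
  30 → stock rod 2  [load 180/200]
  110 → stock rod 3 (new)  [load 110/200]
  140 → stock rod 4 (new)  [load 140/200]
  30 → stock rod 3  [load 140/200]
  60 → stock rod 3  [load 200/200]
  50 → stock rod 4  [load 190/200]
  140 → stock rod 5 (new)  [load 140/200]
5 stock rods opened.

5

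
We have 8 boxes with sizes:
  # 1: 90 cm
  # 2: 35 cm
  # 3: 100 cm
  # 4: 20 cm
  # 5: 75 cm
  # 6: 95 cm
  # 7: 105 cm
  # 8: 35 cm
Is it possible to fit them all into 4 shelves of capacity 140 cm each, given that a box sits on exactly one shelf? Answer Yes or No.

No

Total = 555 cm; ⌈555/140⌉ = 4.
5 boxes each exceed half the capacity and cannot share a shelf, forcing at least 5 shelves.
At least 5 shelves are required, but only 4 are allowed.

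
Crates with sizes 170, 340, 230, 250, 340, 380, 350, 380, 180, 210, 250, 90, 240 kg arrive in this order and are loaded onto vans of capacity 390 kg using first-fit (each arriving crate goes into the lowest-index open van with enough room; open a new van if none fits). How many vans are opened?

  170 → van 1 (new)  [load 170/390]
  340 → van 2 (new)  [load 340/390]
  230 → van 3 (new)  [load 230/390]
  250 → van 4 (new)  [load 250/390]
  340 → van 5 (new)  [load 340/390]
  380 → van 6 (new)  [load 380/390]
  350 → van 7 (new)  [load 350/390]
  380 → van 8 (new)  [load 380/390]
  180 → van 1  [load 350/390]
  210 → van 9 (new)  [load 210/390]
  250 → van 10 (new)  [load 250/390]
  90 → van 3  [load 320/390]
  240 → van 11 (new)  [load 240/390]
11 vans opened.

11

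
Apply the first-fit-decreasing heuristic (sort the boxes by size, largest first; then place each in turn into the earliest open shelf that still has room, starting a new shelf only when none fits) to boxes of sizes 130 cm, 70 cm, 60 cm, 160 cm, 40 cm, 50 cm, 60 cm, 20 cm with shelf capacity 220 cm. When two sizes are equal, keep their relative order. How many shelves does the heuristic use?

3

Sorted descending: 160, 130, 70, 60, 60, 50, 40, 20.
  160 → shelf 1 (new)  [load 160/220]
  130 → shelf 2 (new)  [load 130/220]
  70 → shelf 2  [load 200/220]
  60 → shelf 1  [load 220/220]
  60 → shelf 3 (new)  [load 60/220]
  50 → shelf 3  [load 110/220]
  40 → shelf 3  [load 150/220]
  20 → shelf 2  [load 220/220]
3 shelves opened.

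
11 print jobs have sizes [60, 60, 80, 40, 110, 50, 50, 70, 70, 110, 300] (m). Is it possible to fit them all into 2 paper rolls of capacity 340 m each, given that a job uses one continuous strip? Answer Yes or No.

Total = 1000 m; ⌈1000/340⌉ = 3.
At least 3 paper rolls are required, but only 2 are allowed.

No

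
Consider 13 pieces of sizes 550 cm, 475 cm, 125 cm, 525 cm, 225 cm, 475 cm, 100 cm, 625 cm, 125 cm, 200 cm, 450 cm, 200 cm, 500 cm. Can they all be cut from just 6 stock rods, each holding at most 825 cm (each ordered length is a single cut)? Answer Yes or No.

Total = 4575 cm; ⌈4575/825⌉ = 6.
7 pieces each exceed half the capacity and cannot share a stock rod, forcing at least 7 stock rods.
At least 7 stock rods are required, but only 6 are allowed.

No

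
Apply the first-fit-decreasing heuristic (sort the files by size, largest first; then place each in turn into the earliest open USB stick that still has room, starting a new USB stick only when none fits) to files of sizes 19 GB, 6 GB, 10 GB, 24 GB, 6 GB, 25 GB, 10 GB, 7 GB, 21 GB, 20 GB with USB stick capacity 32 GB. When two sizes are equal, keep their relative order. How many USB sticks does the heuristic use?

5

Sorted descending: 25, 24, 21, 20, 19, 10, 10, 7, 6, 6.
  25 → USB stick 1 (new)  [load 25/32]
  24 → USB stick 2 (new)  [load 24/32]
  21 → USB stick 3 (new)  [load 21/32]
  20 → USB stick 4 (new)  [load 20/32]
  19 → USB stick 5 (new)  [load 19/32]
  10 → USB stick 3  [load 31/32]
  10 → USB stick 4  [load 30/32]
  7 → USB stick 1  [load 32/32]
  6 → USB stick 2  [load 30/32]
  6 → USB stick 5  [load 25/32]
5 USB sticks opened.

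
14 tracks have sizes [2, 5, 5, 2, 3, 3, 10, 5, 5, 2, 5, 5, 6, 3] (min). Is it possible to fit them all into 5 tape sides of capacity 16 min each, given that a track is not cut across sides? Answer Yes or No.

Yes

A valid assignment using 4 tape sides:
  side 1: 10 + 6 = 16
  side 2: 5 + 5 + 5 = 15
  side 3: 5 + 5 + 5 = 15
  side 4: 3 + 3 + 3 + 2 + 2 + 2 = 15
That uses only 4 ≤ 5, so 5 tape sides are enough.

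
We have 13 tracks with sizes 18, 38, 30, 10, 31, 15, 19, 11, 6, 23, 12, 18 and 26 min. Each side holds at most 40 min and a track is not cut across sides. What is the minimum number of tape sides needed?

Total = 38 + 31 + 30 + 26 + 23 + 19 + 18 + 18 + 15 + 12 + 11 + 10 + 6 = 257 min.
Lower bound: ⌈257/40⌉ = 7 tape sides.
A packing using 7 tape sides:
  side 1: 38 = 38
  side 2: 31 + 6 = 37
  side 3: 30 + 10 = 40
  side 4: 26 + 12 = 38
  side 5: 23 + 15 = 38
  side 6: 19 + 18 = 37
  side 7: 18 + 11 = 29
This matches the lower bound, so 7 is optimal.

7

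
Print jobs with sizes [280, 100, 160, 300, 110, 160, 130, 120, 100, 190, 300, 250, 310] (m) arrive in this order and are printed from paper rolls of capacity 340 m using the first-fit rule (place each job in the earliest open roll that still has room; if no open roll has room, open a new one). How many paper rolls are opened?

9

  280 → roll 1 (new)  [load 280/340]
  100 → roll 2 (new)  [load 100/340]
  160 → roll 2  [load 260/340]
  300 → roll 3 (new)  [load 300/340]
  110 → roll 4 (new)  [load 110/340]
  160 → roll 4  [load 270/340]
  130 → roll 5 (new)  [load 130/340]
  120 → roll 5  [load 250/340]
  100 → roll 6 (new)  [load 100/340]
  190 → roll 6  [load 290/340]
  300 → roll 7 (new)  [load 300/340]
  250 → roll 8 (new)  [load 250/340]
  310 → roll 9 (new)  [load 310/340]
9 paper rolls opened.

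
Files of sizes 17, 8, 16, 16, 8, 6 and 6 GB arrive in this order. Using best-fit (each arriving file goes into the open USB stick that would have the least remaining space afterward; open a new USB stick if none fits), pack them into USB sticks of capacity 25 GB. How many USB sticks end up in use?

  17 → USB stick 1 (new)  [load 17/25]
  8 → USB stick 1  [load 25/25]
  16 → USB stick 2 (new)  [load 16/25]
  16 → USB stick 3 (new)  [load 16/25]
  8 → USB stick 2  [load 24/25]
  6 → USB stick 3  [load 22/25]
  6 → USB stick 4 (new)  [load 6/25]
4 USB sticks opened.

4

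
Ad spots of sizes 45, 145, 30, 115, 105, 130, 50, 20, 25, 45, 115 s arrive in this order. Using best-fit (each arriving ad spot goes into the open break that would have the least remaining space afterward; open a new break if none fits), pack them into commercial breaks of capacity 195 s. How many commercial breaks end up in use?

5

  45 → break 1 (new)  [load 45/195]
  145 → break 1  [load 190/195]
  30 → break 2 (new)  [load 30/195]
  115 → break 2  [load 145/195]
  105 → break 3 (new)  [load 105/195]
  130 → break 4 (new)  [load 130/195]
  50 → break 2  [load 195/195]
  20 → break 4  [load 150/195]
  25 → break 4  [load 175/195]
  45 → break 3  [load 150/195]
  115 → break 5 (new)  [load 115/195]
5 commercial breaks opened.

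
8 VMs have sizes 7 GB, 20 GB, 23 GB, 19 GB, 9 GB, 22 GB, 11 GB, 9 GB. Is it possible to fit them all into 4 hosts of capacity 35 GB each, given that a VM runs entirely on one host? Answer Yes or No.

Yes

A valid assignment using 4 hosts:
  host 1: 23 + 11 = 34
  host 2: 22 + 9 = 31
  host 3: 20 + 9 = 29
  host 4: 19 + 7 = 26
Every load is within 35 GB, so 4 hosts suffice.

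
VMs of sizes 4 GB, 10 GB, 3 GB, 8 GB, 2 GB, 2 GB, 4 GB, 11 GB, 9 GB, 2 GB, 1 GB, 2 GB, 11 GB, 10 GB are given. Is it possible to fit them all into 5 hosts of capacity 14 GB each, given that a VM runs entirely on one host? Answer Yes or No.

Total = 79 GB; ⌈79/14⌉ = 6.
At least 6 hosts are required, but only 5 are allowed.

No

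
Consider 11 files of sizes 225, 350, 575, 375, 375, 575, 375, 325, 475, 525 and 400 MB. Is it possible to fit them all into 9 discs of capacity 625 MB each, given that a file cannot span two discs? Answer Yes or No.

No

Total = 4575 MB; ⌈4575/625⌉ = 8.
10 files each exceed half the capacity and cannot share a disc, forcing at least 10 discs.
At least 10 discs are required, but only 9 are allowed.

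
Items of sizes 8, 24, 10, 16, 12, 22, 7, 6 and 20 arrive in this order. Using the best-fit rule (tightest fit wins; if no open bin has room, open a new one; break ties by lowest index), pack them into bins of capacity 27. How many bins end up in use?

6

  8 → bin 1 (new)  [load 8/27]
  24 → bin 2 (new)  [load 24/27]
  10 → bin 1  [load 18/27]
  16 → bin 3 (new)  [load 16/27]
  12 → bin 4 (new)  [load 12/27]
  22 → bin 5 (new)  [load 22/27]
  7 → bin 1  [load 25/27]
  6 → bin 3  [load 22/27]
  20 → bin 6 (new)  [load 20/27]
6 bins opened.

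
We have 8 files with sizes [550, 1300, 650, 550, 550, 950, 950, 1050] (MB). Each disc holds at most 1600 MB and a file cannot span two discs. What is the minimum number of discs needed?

5

Total = 1300 + 1050 + 950 + 950 + 650 + 550 + 550 + 550 = 6550 MB.
Lower bound: ⌈6550/1600⌉ = 5 discs.
A packing using 5 discs:
  disc 1: 1300 = 1300
  disc 2: 1050 + 550 = 1600
  disc 3: 950 + 650 = 1600
  disc 4: 950 + 550 = 1500
  disc 5: 550 = 550
This matches the lower bound, so 5 is optimal.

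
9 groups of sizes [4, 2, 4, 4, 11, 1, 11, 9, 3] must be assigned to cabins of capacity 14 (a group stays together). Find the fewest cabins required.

4

Total = 11 + 11 + 9 + 4 + 4 + 4 + 3 + 2 + 1 = 49.
Lower bound: ⌈49/14⌉ = 4 cabins.
A packing using 4 cabins:
  cabin 1: 11 + 3 = 14
  cabin 2: 11 + 2 + 1 = 14
  cabin 3: 9 + 4 = 13
  cabin 4: 4 + 4 = 8
This matches the lower bound, so 4 is optimal.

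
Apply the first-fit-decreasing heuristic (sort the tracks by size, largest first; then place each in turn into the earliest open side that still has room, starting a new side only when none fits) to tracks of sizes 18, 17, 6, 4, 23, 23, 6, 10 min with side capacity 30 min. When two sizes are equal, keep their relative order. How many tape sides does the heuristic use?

Sorted descending: 23, 23, 18, 17, 10, 6, 6, 4.
  23 → side 1 (new)  [load 23/30]
  23 → side 2 (new)  [load 23/30]
  18 → side 3 (new)  [load 18/30]
  17 → side 4 (new)  [load 17/30]
  10 → side 3  [load 28/30]
  6 → side 1  [load 29/30]
  6 → side 2  [load 29/30]
  4 → side 4  [load 21/30]
4 tape sides opened.

4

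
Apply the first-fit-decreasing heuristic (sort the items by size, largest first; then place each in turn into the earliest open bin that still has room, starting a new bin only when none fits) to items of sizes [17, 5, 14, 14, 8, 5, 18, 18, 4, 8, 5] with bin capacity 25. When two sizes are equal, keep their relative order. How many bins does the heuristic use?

Sorted descending: 18, 18, 17, 14, 14, 8, 8, 5, 5, 5, 4.
  18 → bin 1 (new)  [load 18/25]
  18 → bin 2 (new)  [load 18/25]
  17 → bin 3 (new)  [load 17/25]
  14 → bin 4 (new)  [load 14/25]
  14 → bin 5 (new)  [load 14/25]
  8 → bin 3  [load 25/25]
  8 → bin 4  [load 22/25]
  5 → bin 1  [load 23/25]
  5 → bin 2  [load 23/25]
  5 → bin 5  [load 19/25]
  4 → bin 5  [load 23/25]
5 bins opened.

5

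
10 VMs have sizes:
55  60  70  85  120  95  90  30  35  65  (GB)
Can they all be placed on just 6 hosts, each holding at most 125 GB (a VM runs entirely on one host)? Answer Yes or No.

A valid assignment using 6 hosts:
  host 1: 120 = 120
  host 2: 95 + 30 = 125
  host 3: 90 + 35 = 125
  host 4: 85 = 85
  host 5: 70 + 55 = 125
  host 6: 65 + 60 = 125
Every load is within 125 GB, so 6 hosts suffice.

Yes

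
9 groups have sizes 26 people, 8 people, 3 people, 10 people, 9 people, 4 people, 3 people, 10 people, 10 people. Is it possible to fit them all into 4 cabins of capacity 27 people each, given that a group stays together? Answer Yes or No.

A valid assignment using 4 cabins:
  cabin 1: 26 = 26
  cabin 2: 10 + 10 + 4 + 3 = 27
  cabin 3: 10 + 9 + 8 = 27
  cabin 4: 3 = 3
Every load is within 27 people, so 4 cabins suffice.

Yes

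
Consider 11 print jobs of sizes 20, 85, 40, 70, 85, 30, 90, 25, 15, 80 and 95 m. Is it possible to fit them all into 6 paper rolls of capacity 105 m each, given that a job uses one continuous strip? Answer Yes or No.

No

Total = 635 m; ⌈635/105⌉ = 7.
At least 7 paper rolls are required, but only 6 are allowed.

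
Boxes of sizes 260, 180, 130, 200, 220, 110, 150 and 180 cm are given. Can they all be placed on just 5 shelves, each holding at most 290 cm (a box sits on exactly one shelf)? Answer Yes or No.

No

Total = 1430 cm; ⌈1430/290⌉ = 5.
6 boxes each exceed half the capacity and cannot share a shelf, forcing at least 6 shelves.
At least 6 shelves are required, but only 5 are allowed.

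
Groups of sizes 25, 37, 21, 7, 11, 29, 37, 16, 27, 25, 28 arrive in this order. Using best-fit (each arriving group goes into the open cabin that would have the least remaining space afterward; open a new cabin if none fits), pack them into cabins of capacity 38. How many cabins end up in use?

  25 → cabin 1 (new)  [load 25/38]
  37 → cabin 2 (new)  [load 37/38]
  21 → cabin 3 (new)  [load 21/38]
  7 → cabin 1  [load 32/38]
  11 → cabin 3  [load 32/38]
  29 → cabin 4 (new)  [load 29/38]
  37 → cabin 5 (new)  [load 37/38]
  16 → cabin 6 (new)  [load 16/38]
  27 → cabin 7 (new)  [load 27/38]
  25 → cabin 8 (new)  [load 25/38]
  28 → cabin 9 (new)  [load 28/38]
9 cabins opened.

9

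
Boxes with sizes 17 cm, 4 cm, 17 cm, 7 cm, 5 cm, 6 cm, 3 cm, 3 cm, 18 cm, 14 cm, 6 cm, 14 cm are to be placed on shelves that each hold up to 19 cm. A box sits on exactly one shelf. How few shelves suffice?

7

Total = 18 + 17 + 17 + 14 + 14 + 7 + 6 + 6 + 5 + 4 + 3 + 3 = 114 cm.
Lower bound: ⌈114/19⌉ = 6 shelves.
A packing using 7 shelves:
  shelf 1: 18 = 18
  shelf 2: 17 = 17
  shelf 3: 17 = 17
  shelf 4: 14 + 5 = 19
  shelf 5: 14 + 4 = 18
  shelf 6: 7 + 6 + 6 = 19
  shelf 7: 3 + 3 = 6
No arrangement into 6 shelves stays within capacity, so 7 is optimal.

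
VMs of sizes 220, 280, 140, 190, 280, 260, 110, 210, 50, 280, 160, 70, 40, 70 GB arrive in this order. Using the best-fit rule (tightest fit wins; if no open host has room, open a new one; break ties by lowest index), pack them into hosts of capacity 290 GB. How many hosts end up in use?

9

  220 → host 1 (new)  [load 220/290]
  280 → host 2 (new)  [load 280/290]
  140 → host 3 (new)  [load 140/290]
  190 → host 4 (new)  [load 190/290]
  280 → host 5 (new)  [load 280/290]
  260 → host 6 (new)  [load 260/290]
  110 → host 3  [load 250/290]
  210 → host 7 (new)  [load 210/290]
  50 → host 1  [load 270/290]
  280 → host 8 (new)  [load 280/290]
  160 → host 9 (new)  [load 160/290]
  70 → host 7  [load 280/290]
  40 → host 3  [load 290/290]
  70 → host 4  [load 260/290]
9 hosts opened.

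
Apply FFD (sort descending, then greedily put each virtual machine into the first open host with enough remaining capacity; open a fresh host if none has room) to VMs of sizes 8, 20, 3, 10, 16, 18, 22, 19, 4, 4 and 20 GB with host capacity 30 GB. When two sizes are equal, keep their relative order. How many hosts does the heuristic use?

Sorted descending: 22, 20, 20, 19, 18, 16, 10, 8, 4, 4, 3.
  22 → host 1 (new)  [load 22/30]
  20 → host 2 (new)  [load 20/30]
  20 → host 3 (new)  [load 20/30]
  19 → host 4 (new)  [load 19/30]
  18 → host 5 (new)  [load 18/30]
  16 → host 6 (new)  [load 16/30]
  10 → host 2  [load 30/30]
  8 → host 1  [load 30/30]
  4 → host 3  [load 24/30]
  4 → host 3  [load 28/30]
  3 → host 4  [load 22/30]
6 hosts opened.

6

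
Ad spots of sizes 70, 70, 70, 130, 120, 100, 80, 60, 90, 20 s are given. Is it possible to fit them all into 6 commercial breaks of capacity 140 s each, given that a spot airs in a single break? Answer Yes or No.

No

Total = 810 s; ⌈810/140⌉ = 6.
The bound of 6 does not rule out 6, but exhaustive search shows no assignment into 6 commercial breaks of capacity 140 s exists — the minimum is 7.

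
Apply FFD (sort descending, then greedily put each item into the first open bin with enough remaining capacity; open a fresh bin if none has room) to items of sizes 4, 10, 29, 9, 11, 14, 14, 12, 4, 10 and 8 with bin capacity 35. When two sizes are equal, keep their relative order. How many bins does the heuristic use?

4

Sorted descending: 29, 14, 14, 12, 11, 10, 10, 9, 8, 4, 4.
  29 → bin 1 (new)  [load 29/35]
  14 → bin 2 (new)  [load 14/35]
  14 → bin 2  [load 28/35]
  12 → bin 3 (new)  [load 12/35]
  11 → bin 3  [load 23/35]
  10 → bin 3  [load 33/35]
  10 → bin 4 (new)  [load 10/35]
  9 → bin 4  [load 19/35]
  8 → bin 4  [load 27/35]
  4 → bin 1  [load 33/35]
  4 → bin 2  [load 32/35]
4 bins opened.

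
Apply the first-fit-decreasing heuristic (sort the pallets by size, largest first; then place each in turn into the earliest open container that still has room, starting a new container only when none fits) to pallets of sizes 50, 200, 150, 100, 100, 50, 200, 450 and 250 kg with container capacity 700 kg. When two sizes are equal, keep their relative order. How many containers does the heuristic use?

3

Sorted descending: 450, 250, 200, 200, 150, 100, 100, 50, 50.
  450 → container 1 (new)  [load 450/700]
  250 → container 1  [load 700/700]
  200 → container 2 (new)  [load 200/700]
  200 → container 2  [load 400/700]
  150 → container 2  [load 550/700]
  100 → container 2  [load 650/700]
  100 → container 3 (new)  [load 100/700]
  50 → container 2  [load 700/700]
  50 → container 3  [load 150/700]
3 containers opened.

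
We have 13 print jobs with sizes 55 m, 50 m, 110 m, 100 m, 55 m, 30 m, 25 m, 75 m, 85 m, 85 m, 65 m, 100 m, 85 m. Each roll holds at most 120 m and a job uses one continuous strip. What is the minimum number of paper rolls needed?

Total = 110 + 100 + 100 + 85 + 85 + 85 + 75 + 65 + 55 + 55 + 50 + 30 + 25 = 920 m.
Lower bound: ⌈920/120⌉ = 8 paper rolls.
A packing using 9 paper rolls:
  roll 1: 110 = 110
  roll 2: 100 = 100
  roll 3: 100 = 100
  roll 4: 85 + 30 = 115
  roll 5: 85 + 25 = 110
  roll 6: 85 = 85
  roll 7: 75 = 75
  roll 8: 65 + 55 = 120
  roll 9: 55 + 50 = 105
No arrangement into 8 paper rolls stays within capacity, so 9 is optimal.

9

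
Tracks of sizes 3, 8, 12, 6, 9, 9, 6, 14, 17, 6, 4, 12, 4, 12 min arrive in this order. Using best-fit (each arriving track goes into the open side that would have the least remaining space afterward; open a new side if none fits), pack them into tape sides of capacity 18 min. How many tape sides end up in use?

7

  3 → side 1 (new)  [load 3/18]
  8 → side 1  [load 11/18]
  12 → side 2 (new)  [load 12/18]
  6 → side 2  [load 18/18]
  9 → side 3 (new)  [load 9/18]
  9 → side 3  [load 18/18]
  6 → side 1  [load 17/18]
  14 → side 4 (new)  [load 14/18]
  17 → side 5 (new)  [load 17/18]
  6 → side 6 (new)  [load 6/18]
  4 → side 4  [load 18/18]
  12 → side 6  [load 18/18]
  4 → side 7 (new)  [load 4/18]
  12 → side 7  [load 16/18]
7 tape sides opened.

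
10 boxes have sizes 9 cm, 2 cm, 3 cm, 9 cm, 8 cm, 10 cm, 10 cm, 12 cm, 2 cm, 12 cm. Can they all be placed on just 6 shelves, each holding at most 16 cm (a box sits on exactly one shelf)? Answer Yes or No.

No

Total = 77 cm; ⌈77/16⌉ = 5.
6 boxes each exceed half the capacity and cannot share a shelf, forcing at least 6 shelves.
The bound of 6 does not rule out 6, but exhaustive search shows no assignment into 6 shelves of capacity 16 cm exists — the minimum is 7.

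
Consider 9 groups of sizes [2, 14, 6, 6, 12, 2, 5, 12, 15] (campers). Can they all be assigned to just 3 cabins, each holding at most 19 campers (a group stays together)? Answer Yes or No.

No

Total = 74 campers; ⌈74/19⌉ = 4.
At least 4 cabins are required, but only 3 are allowed.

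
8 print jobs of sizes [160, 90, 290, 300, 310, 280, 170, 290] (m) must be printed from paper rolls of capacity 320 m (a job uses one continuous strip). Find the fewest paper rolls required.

Total = 310 + 300 + 290 + 290 + 280 + 170 + 160 + 90 = 1890 m.
Lower bound: ⌈1890/320⌉ = 6 paper rolls.
A packing using 7 paper rolls:
  roll 1: 310 = 310
  roll 2: 300 = 300
  roll 3: 290 = 290
  roll 4: 290 = 290
  roll 5: 280 = 280
  roll 6: 170 + 90 = 260
  roll 7: 160 = 160
No arrangement into 6 paper rolls stays within capacity, so 7 is optimal.

7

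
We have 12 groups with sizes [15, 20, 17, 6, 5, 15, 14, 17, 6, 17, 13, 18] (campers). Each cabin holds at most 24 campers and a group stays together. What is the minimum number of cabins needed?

Total = 20 + 18 + 17 + 17 + 17 + 15 + 15 + 14 + 13 + 6 + 6 + 5 = 163 campers.
Lower bound: ⌈163/24⌉ = 7 cabins.
Also, 9 groups each exceed 12 campers, and no two of those can share a cabin, so at least 9 cabins are needed.
A packing using 9 cabins:
  cabin 1: 20 = 20
  cabin 2: 18 + 6 = 24
  cabin 3: 17 + 6 = 23
  cabin 4: 17 + 5 = 22
  cabin 5: 17 = 17
  cabin 6: 15 = 15
  cabin 7: 15 = 15
  cabin 8: 14 = 14
  cabin 9: 13 = 13
This matches the lower bound, so 9 is optimal.

9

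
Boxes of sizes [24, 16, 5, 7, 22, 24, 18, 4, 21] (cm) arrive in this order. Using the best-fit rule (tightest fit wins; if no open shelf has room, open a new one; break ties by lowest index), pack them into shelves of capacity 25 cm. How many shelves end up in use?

  24 → shelf 1 (new)  [load 24/25]
  16 → shelf 2 (new)  [load 16/25]
  5 → shelf 2  [load 21/25]
  7 → shelf 3 (new)  [load 7/25]
  22 → shelf 4 (new)  [load 22/25]
  24 → shelf 5 (new)  [load 24/25]
  18 → shelf 3  [load 25/25]
  4 → shelf 2  [load 25/25]
  21 → shelf 6 (new)  [load 21/25]
6 shelves opened.

6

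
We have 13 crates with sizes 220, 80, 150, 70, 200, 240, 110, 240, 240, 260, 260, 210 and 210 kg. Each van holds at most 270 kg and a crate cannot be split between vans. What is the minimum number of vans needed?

Total = 260 + 260 + 240 + 240 + 240 + 220 + 210 + 210 + 200 + 150 + 110 + 80 + 70 = 2490 kg.
Lower bound: ⌈2490/270⌉ = 10 vans.
A packing using 11 vans:
  van 1: 260 = 260
  van 2: 260 = 260
  van 3: 240 = 240
  van 4: 240 = 240
  van 5: 240 = 240
  van 6: 220 = 220
  van 7: 210 = 210
  van 8: 210 = 210
  van 9: 200 + 70 = 270
  van 10: 150 + 110 = 260
  van 11: 80 = 80
No arrangement into 10 vans stays within capacity, so 11 is optimal.

11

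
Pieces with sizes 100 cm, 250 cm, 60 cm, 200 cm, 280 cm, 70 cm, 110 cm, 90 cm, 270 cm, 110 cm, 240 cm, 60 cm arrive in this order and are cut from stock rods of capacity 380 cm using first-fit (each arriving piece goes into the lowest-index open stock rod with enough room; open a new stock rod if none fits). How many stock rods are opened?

6

  100 → stock rod 1 (new)  [load 100/380]
  250 → stock rod 1  [load 350/380]
  60 → stock rod 2 (new)  [load 60/380]
  200 → stock rod 2  [load 260/380]
  280 → stock rod 3 (new)  [load 280/380]
  70 → stock rod 2  [load 330/380]
  110 → stock rod 4 (new)  [load 110/380]
  90 → stock rod 3  [load 370/380]
  270 → stock rod 4  [load 380/380]
  110 → stock rod 5 (new)  [load 110/380]
  240 → stock rod 5  [load 350/380]
  60 → stock rod 6 (new)  [load 60/380]
6 stock rods opened.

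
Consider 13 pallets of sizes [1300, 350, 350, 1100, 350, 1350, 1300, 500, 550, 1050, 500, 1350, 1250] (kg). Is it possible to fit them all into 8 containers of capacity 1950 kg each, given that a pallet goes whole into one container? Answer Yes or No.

A valid assignment using 7 containers:
  container 1: 1350 + 550 = 1900
  container 2: 1350 + 500 = 1850
  container 3: 1300 + 500 = 1800
  container 4: 1300 + 350 = 1650
  container 5: 1250 + 350 + 350 = 1950
  container 6: 1100 = 1100
  container 7: 1050 = 1050
That uses only 7 ≤ 8, so 8 containers are enough.

Yes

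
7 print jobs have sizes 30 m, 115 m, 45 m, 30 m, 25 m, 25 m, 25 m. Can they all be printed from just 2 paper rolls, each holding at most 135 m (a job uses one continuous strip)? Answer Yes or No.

Total = 295 m; ⌈295/135⌉ = 3.
At least 3 paper rolls are required, but only 2 are allowed.

No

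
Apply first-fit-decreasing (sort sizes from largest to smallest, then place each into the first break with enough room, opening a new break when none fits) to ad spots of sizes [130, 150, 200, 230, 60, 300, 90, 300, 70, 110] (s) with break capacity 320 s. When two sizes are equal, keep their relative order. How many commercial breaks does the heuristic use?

Sorted descending: 300, 300, 230, 200, 150, 130, 110, 90, 70, 60.
  300 → break 1 (new)  [load 300/320]
  300 → break 2 (new)  [load 300/320]
  230 → break 3 (new)  [load 230/320]
  200 → break 4 (new)  [load 200/320]
  150 → break 5 (new)  [load 150/320]
  130 → break 5  [load 280/320]
  110 → break 4  [load 310/320]
  90 → break 3  [load 320/320]
  70 → break 6 (new)  [load 70/320]
  60 → break 6  [load 130/320]
6 commercial breaks opened.

6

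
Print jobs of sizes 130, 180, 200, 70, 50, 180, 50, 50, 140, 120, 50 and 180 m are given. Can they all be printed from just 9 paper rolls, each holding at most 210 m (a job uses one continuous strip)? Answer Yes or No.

Yes

A valid assignment using 8 paper rolls:
  roll 1: 200 = 200
  roll 2: 180 = 180
  roll 3: 180 = 180
  roll 4: 180 = 180
  roll 5: 140 + 70 = 210
  roll 6: 130 + 50 = 180
  roll 7: 120 + 50 = 170
  roll 8: 50 + 50 = 100
That uses only 8 ≤ 9, so 9 paper rolls are enough.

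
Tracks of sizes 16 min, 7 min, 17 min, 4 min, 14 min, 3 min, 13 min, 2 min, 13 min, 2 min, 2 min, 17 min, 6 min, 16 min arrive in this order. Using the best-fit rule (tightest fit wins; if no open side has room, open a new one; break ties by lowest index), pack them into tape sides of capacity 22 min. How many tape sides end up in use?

  16 → side 1 (new)  [load 16/22]
  7 → side 2 (new)  [load 7/22]
  17 → side 3 (new)  [load 17/22]
  4 → side 3  [load 21/22]
  14 → side 2  [load 21/22]
  3 → side 1  [load 19/22]
  13 → side 4 (new)  [load 13/22]
  2 → side 1  [load 21/22]
  13 → side 5 (new)  [load 13/22]
  2 → side 4  [load 15/22]
  2 → side 4  [load 17/22]
  17 → side 6 (new)  [load 17/22]
  6 → side 5  [load 19/22]
  16 → side 7 (new)  [load 16/22]
7 tape sides opened.

7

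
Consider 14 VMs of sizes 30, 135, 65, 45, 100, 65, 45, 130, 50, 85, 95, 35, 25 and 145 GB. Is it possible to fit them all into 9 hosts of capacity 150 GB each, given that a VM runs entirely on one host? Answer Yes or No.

A valid assignment using 8 hosts:
  host 1: 145 = 145
  host 2: 135 = 135
  host 3: 130 = 130
  host 4: 100 + 50 = 150
  host 5: 95 + 45 = 140
  host 6: 85 + 65 = 150
  host 7: 65 + 45 + 35 = 145
  host 8: 30 + 25 = 55
That uses only 8 ≤ 9, so 9 hosts are enough.

Yes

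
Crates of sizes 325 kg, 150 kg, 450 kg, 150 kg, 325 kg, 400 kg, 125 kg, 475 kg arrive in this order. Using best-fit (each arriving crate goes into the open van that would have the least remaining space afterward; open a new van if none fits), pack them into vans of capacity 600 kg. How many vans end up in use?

5

  325 → van 1 (new)  [load 325/600]
  150 → van 1  [load 475/600]
  450 → van 2 (new)  [load 450/600]
  150 → van 2  [load 600/600]
  325 → van 3 (new)  [load 325/600]
  400 → van 4 (new)  [load 400/600]
  125 → van 1  [load 600/600]
  475 → van 5 (new)  [load 475/600]
5 vans opened.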